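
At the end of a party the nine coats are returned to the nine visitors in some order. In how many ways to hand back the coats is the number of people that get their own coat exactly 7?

36

Choose which 7 of the 9 are fixed: C(9,7) = 36.
The other 2 form a derangement: !2 = 1.
Total: 36 × 1 = 36.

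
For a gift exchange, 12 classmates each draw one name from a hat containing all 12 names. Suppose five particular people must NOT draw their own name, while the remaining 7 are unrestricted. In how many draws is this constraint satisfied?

312273360

Inclusion-exclusion on the 5 forbidden self-matches:
Σ_{j=0}^{5} (-1)^j C(5,j)(12-j)!
= C(5,0)·12! - C(5,1)·11! + C(5,2)·10! - C(5,3)·9! + C(5,4)·8! - C(5,5)·7!
= 479001600 - 199584000 + 36288000 - 3628800 + 201600 - 5040
= 312273360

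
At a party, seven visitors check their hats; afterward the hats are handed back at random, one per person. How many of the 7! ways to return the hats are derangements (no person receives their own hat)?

The subfactorial !7 = [7!/e] (nearest integer).
7! = 5040, and 5040/e ≈ 1854.11, so !7 = 1854.

1854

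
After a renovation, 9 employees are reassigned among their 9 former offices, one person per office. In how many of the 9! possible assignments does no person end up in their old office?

133496

Use !n = n·!(n-1) + (-1)^n.
!9 = 9·14833 - 1 = 133496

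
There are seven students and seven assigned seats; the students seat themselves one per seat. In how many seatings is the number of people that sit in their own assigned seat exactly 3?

Choose which 3 of the 7 are fixed: C(7,3) = 35.
The other 4 form a derangement: !4 = 9.
Total: 35 × 9 = 315.

315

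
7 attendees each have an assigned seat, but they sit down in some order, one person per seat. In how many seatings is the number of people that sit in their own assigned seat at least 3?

407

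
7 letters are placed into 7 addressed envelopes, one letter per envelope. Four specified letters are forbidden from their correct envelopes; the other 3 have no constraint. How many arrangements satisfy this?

Inclusion-exclusion on the 4 forbidden self-matches:
Σ_{j=0}^{4} (-1)^j C(4,j)(7-j)!
= C(4,0)·7! - C(4,1)·6! + C(4,2)·5! - C(4,3)·4! + C(4,4)·3!
= 5040 - 2880 + 720 - 96 + 6
= 2790

2790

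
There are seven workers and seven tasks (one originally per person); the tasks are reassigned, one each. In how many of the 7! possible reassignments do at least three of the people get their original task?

407

# with exactly i fixed is C(7,i)·!(7-i); sum over i=3..7:
  i=3: C(7,3)·!4 = 35·9 = 315
  i=4: C(7,4)·!3 = 35·2 = 70
  i=5: C(7,5)·!2 = 21·1 = 21
  i=6: C(7,6)·!1 = 7·0 = 0
  i=7: C(7,7)·!0 = 1·1 = 1
Total = 407.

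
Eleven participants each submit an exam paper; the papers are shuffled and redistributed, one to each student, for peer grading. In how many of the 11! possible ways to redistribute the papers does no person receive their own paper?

The subfactorial !11 = [11!/e] (nearest integer).
11! = 39916800, and 39916800/e ≈ 14684570.08, so !11 = 14684570.

14684570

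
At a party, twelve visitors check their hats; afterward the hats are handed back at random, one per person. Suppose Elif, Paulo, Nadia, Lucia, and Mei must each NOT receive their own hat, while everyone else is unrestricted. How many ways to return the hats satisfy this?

312273360

Inclusion-exclusion on the 5 forbidden self-matches:
Σ_{j=0}^{5} (-1)^j C(5,j)(12-j)!
= C(5,0)·12! - C(5,1)·11! + C(5,2)·10! - C(5,3)·9! + C(5,4)·8! - C(5,5)·7!
= 479001600 - 199584000 + 36288000 - 3628800 + 201600 - 5040
= 312273360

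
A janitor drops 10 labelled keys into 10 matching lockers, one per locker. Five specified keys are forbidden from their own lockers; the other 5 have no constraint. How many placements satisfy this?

Let A_j be the event that the j-th constrained one is fixed. By inclusion-exclusion over the 5 events:
Σ_{j=0}^{5} (-1)^j C(5,j)(10-j)!
= C(5,0)·10! - C(5,1)·9! + C(5,2)·8! - C(5,3)·7! + C(5,4)·6! - C(5,5)·5!
= 3628800 - 1814400 + 403200 - 50400 + 3600 - 120
= 2170680

2170680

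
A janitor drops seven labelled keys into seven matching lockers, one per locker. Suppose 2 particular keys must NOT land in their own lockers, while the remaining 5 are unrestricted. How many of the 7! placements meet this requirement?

Inclusion-exclusion on the 2 forbidden self-matches:
Σ_{j=0}^{2} (-1)^j C(2,j)(7-j)!
= C(2,0)·7! - C(2,1)·6! + C(2,2)·5!
= 5040 - 1440 + 120
= 3720

3720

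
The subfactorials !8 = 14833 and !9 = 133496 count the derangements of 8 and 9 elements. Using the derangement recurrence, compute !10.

!10 = (10-1)·(!9 + !8) = 9·(133496 + 14833) = 9·148329 = 1334961.

1334961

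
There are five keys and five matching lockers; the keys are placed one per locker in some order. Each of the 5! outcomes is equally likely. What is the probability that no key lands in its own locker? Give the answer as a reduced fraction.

Favorable outcomes: !5 = 44.
Total outcomes: 5! = 120.
Probability = 44/120 = 11/30.

11/30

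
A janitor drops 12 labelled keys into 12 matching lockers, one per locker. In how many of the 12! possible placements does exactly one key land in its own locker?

Choose which one of the 12 is fixed: C(12,1) = 12.
The other 11 form a derangement: !11 = 14684570.
Total: 12 × 14684570 = 176214840.

176214840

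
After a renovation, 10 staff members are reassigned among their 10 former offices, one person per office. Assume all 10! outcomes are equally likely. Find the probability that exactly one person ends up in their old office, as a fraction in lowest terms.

16687/45360

Favorable outcomes: C(10,1)·!9 = 10·133496 = 1334960.
Total outcomes: 10! = 3628800.
Probability = 1334960/3628800 = 16687/45360.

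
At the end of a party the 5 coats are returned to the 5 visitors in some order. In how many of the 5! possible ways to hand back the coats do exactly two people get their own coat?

20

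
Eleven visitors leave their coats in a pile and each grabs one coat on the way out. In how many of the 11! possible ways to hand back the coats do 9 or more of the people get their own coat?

56

Sum C(11,i)·!(11-i) for i = 9..11:
  i=9: C(11,9)·!2 = 55·1 = 55
  i=10: C(11,10)·!1 = 11·0 = 0
  i=11: C(11,11)·!0 = 1·1 = 1
Total = 56.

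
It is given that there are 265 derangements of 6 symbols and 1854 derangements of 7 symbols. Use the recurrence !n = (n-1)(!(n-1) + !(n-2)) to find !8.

!8 = (8-1)·(!7 + !6) = 7·(1854 + 265) = 7·2119 = 14833.

14833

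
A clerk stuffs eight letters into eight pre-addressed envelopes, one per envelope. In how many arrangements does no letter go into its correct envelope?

The subfactorial !8 = [8!/e] (nearest integer).
8! = 40320, and 40320/e ≈ 14832.90, so !8 = 14833.

14833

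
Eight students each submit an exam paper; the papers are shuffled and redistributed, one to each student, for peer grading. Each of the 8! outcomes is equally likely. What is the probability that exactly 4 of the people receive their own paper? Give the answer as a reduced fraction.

Favorable outcomes: C(8,4)·!4 = 70·9 = 630.
Total outcomes: 8! = 40320.
Probability = 630/40320 = 1/64.

1/64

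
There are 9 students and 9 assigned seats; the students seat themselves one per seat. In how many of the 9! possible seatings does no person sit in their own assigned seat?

!9 is the nearest integer to 9!/e.
9! = 362880, and 362880/e ≈ 133496.09, so !9 = 133496.

133496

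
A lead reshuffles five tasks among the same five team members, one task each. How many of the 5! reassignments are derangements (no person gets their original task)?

44

!5 = 5! · Σ_{k=0}^{5} (-1)^k/k!
= 5! - 5!/1! + 5!/2! - 5!/3! + 5!/4! - 5!/5!
= 120 - 120 + 60 - 20 + 5 - 1
= 44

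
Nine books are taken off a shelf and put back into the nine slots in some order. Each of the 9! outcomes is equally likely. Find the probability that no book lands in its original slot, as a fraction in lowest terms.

Favorable outcomes: !9 = 133496.
Total outcomes: 9! = 362880.
Probability = 133496/362880 = 16687/45360.

16687/45360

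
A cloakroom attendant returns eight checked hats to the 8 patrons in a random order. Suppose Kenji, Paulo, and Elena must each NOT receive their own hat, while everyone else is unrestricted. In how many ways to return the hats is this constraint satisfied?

Let A_j be the event that the j-th constrained one is fixed. By inclusion-exclusion over the 3 events:
Σ_{j=0}^{3} (-1)^j C(3,j)(8-j)!
= C(3,0)·8! - C(3,1)·7! + C(3,2)·6! - C(3,3)·5!
= 40320 - 15120 + 2160 - 120
= 27240

27240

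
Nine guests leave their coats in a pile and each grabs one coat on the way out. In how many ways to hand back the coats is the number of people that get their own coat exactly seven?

36

Choose which 7 of the 9 are fixed: C(9,7) = 36.
The other 2 form a derangement: !2 = 1.
Total: 36 × 1 = 36.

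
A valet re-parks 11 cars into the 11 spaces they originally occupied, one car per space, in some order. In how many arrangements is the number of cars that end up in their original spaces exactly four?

611820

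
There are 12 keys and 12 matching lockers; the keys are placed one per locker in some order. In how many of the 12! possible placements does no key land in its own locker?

176214841

The number of derangements of 12 is !12 = Σ_{k=0}^{12} (-1)^k·12!/k!
= 12! - 12!/1! + 12!/2! - 12!/3! + 12!/4! - 12!/5! + 12!/6! - 12!/7! + 12!/8! - 12!/9! + 12!/10! - 12!/11! + 12!/12!
= 479001600 - 479001600 + 239500800 - 79833600 + 19958400 - 3991680 + 665280 - 95040 + 11880 - 1320 + 132 - 12 + 1
= 176214841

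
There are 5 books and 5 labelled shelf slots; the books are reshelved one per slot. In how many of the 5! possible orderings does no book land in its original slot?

!5 = 5! · Σ_{k=0}^{5} (-1)^k/k!
= 5! - 5!/1! + 5!/2! - 5!/3! + 5!/4! - 5!/5!
= 120 - 120 + 60 - 20 + 5 - 1
= 44

44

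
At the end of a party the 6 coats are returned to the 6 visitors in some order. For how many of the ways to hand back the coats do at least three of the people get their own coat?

56

# with exactly i fixed is C(6,i)·!(6-i); sum over i=3..6:
  i=3: C(6,3)·!3 = 20·2 = 40
  i=4: C(6,4)·!2 = 15·1 = 15
  i=5: C(6,5)·!1 = 6·0 = 0
  i=6: C(6,6)·!0 = 1·1 = 1
Total = 56.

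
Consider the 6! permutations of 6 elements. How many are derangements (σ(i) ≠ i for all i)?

265

!6 is the nearest integer to 6!/e.
6! = 720, and 720/e ≈ 264.87, so !6 = 265.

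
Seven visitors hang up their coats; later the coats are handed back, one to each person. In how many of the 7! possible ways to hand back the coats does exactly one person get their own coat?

1855

Pick the single fixed position: C(7,1) = 7 ways.
The remaining 6 must be deranged: !6 = 265.
Total: 7 × 265 = 1855.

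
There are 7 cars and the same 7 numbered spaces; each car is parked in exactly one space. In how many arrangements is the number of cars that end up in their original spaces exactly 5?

21

Pick the 5 fixed positions: C(7,5) = 21 ways.
The other 2 form a derangement: !2 = 1.
Total: 21 × 1 = 21.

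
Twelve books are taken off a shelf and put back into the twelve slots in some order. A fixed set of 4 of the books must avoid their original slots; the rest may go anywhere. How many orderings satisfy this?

Let A_j be the event that the j-th constrained one is fixed. By inclusion-exclusion over the 4 events:
Σ_{j=0}^{4} (-1)^j C(4,j)(12-j)!
= C(4,0)·12! - C(4,1)·11! + C(4,2)·10! - C(4,3)·9! + C(4,4)·8!
= 479001600 - 159667200 + 21772800 - 1451520 + 40320
= 339696000

339696000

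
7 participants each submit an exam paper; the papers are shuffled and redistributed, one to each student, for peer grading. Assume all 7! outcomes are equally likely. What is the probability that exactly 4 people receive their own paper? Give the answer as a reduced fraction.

1/72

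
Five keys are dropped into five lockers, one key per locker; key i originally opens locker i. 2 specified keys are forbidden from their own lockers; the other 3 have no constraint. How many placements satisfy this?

Let A_j be the event that the j-th constrained one is fixed. By inclusion-exclusion over the 2 events:
Σ_{j=0}^{2} (-1)^j C(2,j)(5-j)!
= C(2,0)·5! - C(2,1)·4! + C(2,2)·3!
= 120 - 48 + 6
= 78

78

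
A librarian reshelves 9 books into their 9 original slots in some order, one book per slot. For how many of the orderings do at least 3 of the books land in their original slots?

29143

# with exactly i fixed is C(9,i)·!(9-i); sum over i=3..9:
  i=3: C(9,3)·!6 = 84·265 = 22260
  i=4: C(9,4)·!5 = 126·44 = 5544
  i=5: C(9,5)·!4 = 126·9 = 1134
  i=6: C(9,6)·!3 = 84·2 = 168
  i=7: C(9,7)·!2 = 36·1 = 36
  i=8: C(9,8)·!1 = 9·0 = 0
  i=9: C(9,9)·!0 = 1·1 = 1
Total = 29143.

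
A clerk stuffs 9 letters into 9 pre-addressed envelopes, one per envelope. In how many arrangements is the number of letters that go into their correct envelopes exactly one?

133497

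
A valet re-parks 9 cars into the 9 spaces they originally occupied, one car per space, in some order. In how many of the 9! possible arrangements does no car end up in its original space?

By inclusion-exclusion, !9 = Σ (-1)^k · 9!/k! for k=0..9
= 9! - 9!/1! + 9!/2! - 9!/3! + 9!/4! - 9!/5! + 9!/6! - 9!/7! + 9!/8! - 9!/9!
= 362880 - 362880 + 181440 - 60480 + 15120 - 3024 + 504 - 72 + 9 - 1
= 133496

133496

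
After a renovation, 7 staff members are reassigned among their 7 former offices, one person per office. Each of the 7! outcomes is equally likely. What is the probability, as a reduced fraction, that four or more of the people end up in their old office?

23/1260

Favorable outcomes: Σ_{i≥4} C(7,i)·!(7-i) = 35·2 + 21·1 + 7·0 + 1·1 = 92.
Total outcomes: 7! = 5040.
Probability = 92/5040 = 23/1260.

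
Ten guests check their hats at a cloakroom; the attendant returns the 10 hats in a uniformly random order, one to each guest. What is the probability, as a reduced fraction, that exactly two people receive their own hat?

2119/11520

Favorable outcomes: C(10,2)·!8 = 45·14833 = 667485.
Total outcomes: 10! = 3628800.
Probability = 667485/3628800 = 2119/11520.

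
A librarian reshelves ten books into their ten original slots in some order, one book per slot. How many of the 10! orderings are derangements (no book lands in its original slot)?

The number of derangements of 10 is !10 = Σ_{k=0}^{10} (-1)^k·10!/k!
= 10! - 10!/1! + 10!/2! - 10!/3! + 10!/4! - 10!/5! + 10!/6! - 10!/7! + 10!/8! - 10!/9! + 10!/10!
= 3628800 - 3628800 + 1814400 - 604800 + 151200 - 30240 + 5040 - 720 + 90 - 10 + 1
= 1334961

1334961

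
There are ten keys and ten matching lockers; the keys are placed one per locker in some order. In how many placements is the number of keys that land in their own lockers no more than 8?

3628799

# with exactly i fixed is C(10,i)·!(10-i); sum over i=0..8:
  i=0: C(10,0)·!10 = 1·1334961 = 1334961
  i=1: C(10,1)·!9 = 10·133496 = 1334960
  i=2: C(10,2)·!8 = 45·14833 = 667485
  i=3: C(10,3)·!7 = 120·1854 = 222480
  i=4: C(10,4)·!6 = 210·265 = 55650
  i=5: C(10,5)·!5 = 252·44 = 11088
  i=6: C(10,6)·!4 = 210·9 = 1890
  i=7: C(10,7)·!3 = 120·2 = 240
  i=8: C(10,8)·!2 = 45·1 = 45
Total = 3628799.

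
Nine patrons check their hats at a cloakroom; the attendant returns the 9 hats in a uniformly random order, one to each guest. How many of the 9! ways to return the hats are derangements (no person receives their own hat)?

The subfactorial !9 = [9!/e] (nearest integer).
9! = 362880, and 362880/e ≈ 133496.09, so !9 = 133496.

133496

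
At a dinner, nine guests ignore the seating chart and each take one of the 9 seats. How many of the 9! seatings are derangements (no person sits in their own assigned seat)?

133496

By inclusion-exclusion, !9 = Σ (-1)^k · 9!/k! for k=0..9
= 9! - 9!/1! + 9!/2! - 9!/3! + 9!/4! - 9!/5! + 9!/6! - 9!/7! + 9!/8! - 9!/9!
= 362880 - 362880 + 181440 - 60480 + 15120 - 3024 + 504 - 72 + 9 - 1
= 133496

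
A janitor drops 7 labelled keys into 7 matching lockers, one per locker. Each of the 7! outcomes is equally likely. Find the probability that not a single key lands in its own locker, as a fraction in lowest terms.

103/280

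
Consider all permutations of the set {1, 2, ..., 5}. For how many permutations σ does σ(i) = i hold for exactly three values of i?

10

Pick the 3 fixed positions: C(5,3) = 10 ways.
The remaining 2 must be deranged: !2 = 1.
Total: 10 × 1 = 10.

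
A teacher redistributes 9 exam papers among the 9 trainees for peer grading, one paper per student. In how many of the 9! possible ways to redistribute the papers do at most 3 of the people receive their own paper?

Sum C(9,i)·!(9-i) for i = 0..3:
  i=0: C(9,0)·!9 = 1·133496 = 133496
  i=1: C(9,1)·!8 = 9·14833 = 133497
  i=2: C(9,2)·!7 = 36·1854 = 66744
  i=3: C(9,3)·!6 = 84·265 = 22260
Total = 355997.

355997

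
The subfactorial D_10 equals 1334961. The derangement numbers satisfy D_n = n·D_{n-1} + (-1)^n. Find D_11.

D_11 = 11·1334961 - 1 = 14684570.

14684570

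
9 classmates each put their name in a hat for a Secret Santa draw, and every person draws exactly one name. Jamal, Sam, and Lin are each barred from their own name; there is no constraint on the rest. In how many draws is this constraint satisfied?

256320

Let A_j be the event that the j-th constrained one is fixed. By inclusion-exclusion over the 3 events:
Σ_{j=0}^{3} (-1)^j C(3,j)(9-j)!
= C(3,0)·9! - C(3,1)·8! + C(3,2)·7! - C(3,3)·6!
= 362880 - 120960 + 15120 - 720
= 256320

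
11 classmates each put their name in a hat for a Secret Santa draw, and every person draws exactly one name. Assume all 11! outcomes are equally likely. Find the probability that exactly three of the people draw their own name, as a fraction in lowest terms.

2119/34560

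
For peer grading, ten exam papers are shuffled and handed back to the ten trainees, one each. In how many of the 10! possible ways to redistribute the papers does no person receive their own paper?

The subfactorial !10 = [10!/e] (nearest integer).
10! = 3628800, and 3628800/e ≈ 1334960.92, so !10 = 1334961.

1334961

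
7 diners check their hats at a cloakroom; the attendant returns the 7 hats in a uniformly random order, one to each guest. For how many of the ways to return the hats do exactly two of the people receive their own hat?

Pick the 2 fixed positions: C(7,2) = 21 ways.
The other 5 form a derangement: !5 = 44.
Total: 21 × 44 = 924.

924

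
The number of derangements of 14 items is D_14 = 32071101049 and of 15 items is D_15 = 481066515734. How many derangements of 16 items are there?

D_16 = (16-1)·(D_15 + D_14) = 15·(481066515734 + 32071101049) = 15·513137616783 = 7697064251745.

7697064251745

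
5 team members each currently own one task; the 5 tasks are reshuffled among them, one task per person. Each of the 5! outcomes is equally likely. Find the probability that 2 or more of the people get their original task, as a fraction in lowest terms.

31/120

Favorable outcomes: Σ_{i≥2} C(5,i)·!(5-i) = 10·2 + 10·1 + 5·0 + 1·1 = 31.
Total outcomes: 5! = 120.
Probability = 31/120 = 31/120.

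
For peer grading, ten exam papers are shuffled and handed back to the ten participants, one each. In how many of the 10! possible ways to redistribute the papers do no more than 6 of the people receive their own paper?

3628514

Sum C(10,i)·!(10-i) for i = 0..6:
  i=0: C(10,0)·!10 = 1·1334961 = 1334961
  i=1: C(10,1)·!9 = 10·133496 = 1334960
  i=2: C(10,2)·!8 = 45·14833 = 667485
  i=3: C(10,3)·!7 = 120·1854 = 222480
  i=4: C(10,4)·!6 = 210·265 = 55650
  i=5: C(10,5)·!5 = 252·44 = 11088
  i=6: C(10,6)·!4 = 210·9 = 1890
Total = 3628514.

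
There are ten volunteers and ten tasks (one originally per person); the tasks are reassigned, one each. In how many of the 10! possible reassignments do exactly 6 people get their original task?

1890

Choose which 6 of the 10 are fixed: C(10,6) = 210.
The other 4 form a derangement: !4 = 9.
Total: 210 × 9 = 1890.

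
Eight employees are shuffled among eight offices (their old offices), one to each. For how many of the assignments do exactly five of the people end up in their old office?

Choose which 5 of the 8 are fixed: C(8,5) = 56.
The remaining 3 must be deranged: !3 = 2.
Total: 56 × 2 = 112.

112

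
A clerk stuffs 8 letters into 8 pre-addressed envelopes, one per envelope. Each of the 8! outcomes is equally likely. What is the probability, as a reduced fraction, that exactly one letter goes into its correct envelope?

103/280

Favorable outcomes: C(8,1)·!7 = 8·1854 = 14832.
Total outcomes: 8! = 40320.
Probability = 14832/40320 = 103/280.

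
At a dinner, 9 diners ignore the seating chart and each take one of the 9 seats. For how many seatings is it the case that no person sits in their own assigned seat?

The number of derangements of 9 is !9 = Σ_{k=0}^{9} (-1)^k·9!/k!
= 9! - 9!/1! + 9!/2! - 9!/3! + 9!/4! - 9!/5! + 9!/6! - 9!/7! + 9!/8! - 9!/9!
= 362880 - 362880 + 181440 - 60480 + 15120 - 3024 + 504 - 72 + 9 - 1
= 133496

133496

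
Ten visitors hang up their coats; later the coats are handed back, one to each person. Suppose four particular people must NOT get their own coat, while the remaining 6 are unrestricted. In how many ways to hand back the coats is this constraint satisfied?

2399760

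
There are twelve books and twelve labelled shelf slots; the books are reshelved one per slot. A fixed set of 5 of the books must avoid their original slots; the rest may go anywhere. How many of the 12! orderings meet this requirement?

Let A_j be the event that the j-th constrained one is fixed. By inclusion-exclusion over the 5 events:
Σ_{j=0}^{5} (-1)^j C(5,j)(12-j)!
= C(5,0)·12! - C(5,1)·11! + C(5,2)·10! - C(5,3)·9! + C(5,4)·8! - C(5,5)·7!
= 479001600 - 199584000 + 36288000 - 3628800 + 201600 - 5040
= 312273360

312273360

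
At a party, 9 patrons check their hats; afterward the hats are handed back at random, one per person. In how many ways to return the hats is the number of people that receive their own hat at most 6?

362843

Sum C(9,i)·!(9-i) for i = 0..6:
  i=0: C(9,0)·!9 = 1·133496 = 133496
  i=1: C(9,1)·!8 = 9·14833 = 133497
  i=2: C(9,2)·!7 = 36·1854 = 66744
  i=3: C(9,3)·!6 = 84·265 = 22260
  i=4: C(9,4)·!5 = 126·44 = 5544
  i=5: C(9,5)·!4 = 126·9 = 1134
  i=6: C(9,6)·!3 = 84·2 = 168
Total = 362843.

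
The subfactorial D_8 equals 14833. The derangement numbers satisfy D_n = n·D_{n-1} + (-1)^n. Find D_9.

D_9 = 9·14833 - 1 = 133496.

133496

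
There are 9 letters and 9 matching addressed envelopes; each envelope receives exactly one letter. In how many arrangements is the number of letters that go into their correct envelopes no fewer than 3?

29143

Sum C(9,i)·!(9-i) for i = 3..9:
  i=3: C(9,3)·!6 = 84·265 = 22260
  i=4: C(9,4)·!5 = 126·44 = 5544
  i=5: C(9,5)·!4 = 126·9 = 1134
  i=6: C(9,6)·!3 = 84·2 = 168
  i=7: C(9,7)·!2 = 36·1 = 36
  i=8: C(9,8)·!1 = 9·0 = 0
  i=9: C(9,9)·!0 = 1·1 = 1
Total = 29143.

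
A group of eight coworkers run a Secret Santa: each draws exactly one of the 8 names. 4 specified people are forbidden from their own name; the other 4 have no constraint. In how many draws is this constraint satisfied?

24024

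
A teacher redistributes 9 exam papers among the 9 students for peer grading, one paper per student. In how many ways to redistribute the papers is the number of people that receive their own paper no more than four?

361541

Sum C(9,i)·!(9-i) for i = 0..4:
  i=0: C(9,0)·!9 = 1·133496 = 133496
  i=1: C(9,1)·!8 = 9·14833 = 133497
  i=2: C(9,2)·!7 = 36·1854 = 66744
  i=3: C(9,3)·!6 = 84·265 = 22260
  i=4: C(9,4)·!5 = 126·44 = 5544
Total = 361541.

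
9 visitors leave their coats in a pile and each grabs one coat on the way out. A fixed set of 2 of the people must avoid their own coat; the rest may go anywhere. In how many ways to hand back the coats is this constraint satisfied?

287280

Inclusion-exclusion on the 2 forbidden self-matches:
Σ_{j=0}^{2} (-1)^j C(2,j)(9-j)!
= C(2,0)·9! - C(2,1)·8! + C(2,2)·7!
= 362880 - 80640 + 5040
= 287280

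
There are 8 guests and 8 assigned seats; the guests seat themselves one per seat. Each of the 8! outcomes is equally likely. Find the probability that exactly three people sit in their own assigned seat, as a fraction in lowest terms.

11/180

Favorable outcomes: C(8,3)·!5 = 56·44 = 2464.
Total outcomes: 8! = 40320.
Probability = 2464/40320 = 11/180.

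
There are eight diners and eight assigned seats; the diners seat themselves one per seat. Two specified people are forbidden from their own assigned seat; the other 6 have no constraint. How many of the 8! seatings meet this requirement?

30960

Let A_j be the event that the j-th constrained one is fixed. By inclusion-exclusion over the 2 events:
Σ_{j=0}^{2} (-1)^j C(2,j)(8-j)!
= C(2,0)·8! - C(2,1)·7! + C(2,2)·6!
= 40320 - 10080 + 720
= 30960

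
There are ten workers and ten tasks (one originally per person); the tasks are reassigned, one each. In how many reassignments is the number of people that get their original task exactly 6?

1890

Choose which 6 of the 10 are fixed: C(10,6) = 210.
The remaining 4 must be deranged: !4 = 9.
Total: 210 × 9 = 1890.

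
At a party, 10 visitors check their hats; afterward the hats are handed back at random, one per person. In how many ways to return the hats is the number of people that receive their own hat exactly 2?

Pick the 2 fixed positions: C(10,2) = 45 ways.
The other 8 form a derangement: !8 = 14833.
Total: 45 × 14833 = 667485.

667485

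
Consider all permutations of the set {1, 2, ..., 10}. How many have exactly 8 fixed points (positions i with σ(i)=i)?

45

Pick the 8 fixed positions: C(10,8) = 45 ways.
The remaining 2 must be deranged: !2 = 1.
Total: 45 × 1 = 45.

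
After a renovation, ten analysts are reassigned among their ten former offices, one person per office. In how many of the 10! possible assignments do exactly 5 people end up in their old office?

11088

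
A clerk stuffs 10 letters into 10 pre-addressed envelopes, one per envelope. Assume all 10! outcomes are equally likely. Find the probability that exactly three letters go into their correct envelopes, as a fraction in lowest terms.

103/1680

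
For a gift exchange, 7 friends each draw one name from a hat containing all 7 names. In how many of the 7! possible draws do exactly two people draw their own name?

Choose which 2 of the 7 are fixed: C(7,2) = 21.
The other 5 form a derangement: !5 = 44.
Total: 21 × 44 = 924.

924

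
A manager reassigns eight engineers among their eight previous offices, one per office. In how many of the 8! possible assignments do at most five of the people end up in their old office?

# with exactly i fixed is C(8,i)·!(8-i); sum over i=0..5:
  i=0: C(8,0)·!8 = 1·14833 = 14833
  i=1: C(8,1)·!7 = 8·1854 = 14832
  i=2: C(8,2)·!6 = 28·265 = 7420
  i=3: C(8,3)·!5 = 56·44 = 2464
  i=4: C(8,4)·!4 = 70·9 = 630
  i=5: C(8,5)·!3 = 56·2 = 112
Total = 40291.

40291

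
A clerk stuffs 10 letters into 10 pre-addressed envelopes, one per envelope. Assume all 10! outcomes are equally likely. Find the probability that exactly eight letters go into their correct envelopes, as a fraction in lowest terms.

1/80640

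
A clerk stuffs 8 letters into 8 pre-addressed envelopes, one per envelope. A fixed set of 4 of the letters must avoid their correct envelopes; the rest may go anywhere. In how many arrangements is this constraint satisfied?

24024

Let A_j be the event that the j-th constrained one is fixed. By inclusion-exclusion over the 4 events:
Σ_{j=0}^{4} (-1)^j C(4,j)(8-j)!
= C(4,0)·8! - C(4,1)·7! + C(4,2)·6! - C(4,3)·5! + C(4,4)·4!
= 40320 - 20160 + 4320 - 480 + 24
= 24024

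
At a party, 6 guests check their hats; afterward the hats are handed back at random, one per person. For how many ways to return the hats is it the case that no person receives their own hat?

265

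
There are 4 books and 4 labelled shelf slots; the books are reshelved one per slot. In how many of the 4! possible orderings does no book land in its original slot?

9

Use !n = n·!(n-1) + (-1)^n.
!4 = 4·2 + 1 = 9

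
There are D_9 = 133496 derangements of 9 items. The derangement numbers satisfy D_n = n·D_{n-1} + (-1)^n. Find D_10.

1334961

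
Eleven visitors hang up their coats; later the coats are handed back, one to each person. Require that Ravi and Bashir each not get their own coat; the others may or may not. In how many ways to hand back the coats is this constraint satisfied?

33022080

Let A_j be the event that the j-th constrained one is fixed. By inclusion-exclusion over the 2 events:
Σ_{j=0}^{2} (-1)^j C(2,j)(11-j)!
= C(2,0)·11! - C(2,1)·10! + C(2,2)·9!
= 39916800 - 7257600 + 362880
= 33022080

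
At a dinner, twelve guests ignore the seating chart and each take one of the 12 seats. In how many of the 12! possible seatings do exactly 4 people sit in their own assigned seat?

Choose which 4 of the 12 are fixed: C(12,4) = 495.
The other 8 form a derangement: !8 = 14833.
Total: 495 × 14833 = 7342335.

7342335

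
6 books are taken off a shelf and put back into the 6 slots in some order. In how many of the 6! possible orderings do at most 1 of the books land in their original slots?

# with exactly i fixed is C(6,i)·!(6-i); sum over i=0..1:
  i=0: C(6,0)·!6 = 1·265 = 265
  i=1: C(6,1)·!5 = 6·44 = 264
Total = 529.

529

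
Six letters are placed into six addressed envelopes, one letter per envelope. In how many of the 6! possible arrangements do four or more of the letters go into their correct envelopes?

16

Sum C(6,i)·!(6-i) for i = 4..6:
  i=4: C(6,4)·!2 = 15·1 = 15
  i=5: C(6,5)·!1 = 6·0 = 0
  i=6: C(6,6)·!0 = 1·1 = 1
Total = 16.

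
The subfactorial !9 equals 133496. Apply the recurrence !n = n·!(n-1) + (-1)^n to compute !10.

!10 = 10·133496 + 1 = 1334961.

1334961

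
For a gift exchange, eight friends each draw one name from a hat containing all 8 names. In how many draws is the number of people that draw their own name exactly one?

14832

Pick the single fixed position: C(8,1) = 8 ways.
The other 7 form a derangement: !7 = 1854.
Total: 8 × 1854 = 14832.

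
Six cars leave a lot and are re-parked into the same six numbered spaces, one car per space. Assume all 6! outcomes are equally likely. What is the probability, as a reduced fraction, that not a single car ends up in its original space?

Favorable outcomes: !6 = 265.
Total outcomes: 6! = 720.
Probability = 265/720 = 53/144.

53/144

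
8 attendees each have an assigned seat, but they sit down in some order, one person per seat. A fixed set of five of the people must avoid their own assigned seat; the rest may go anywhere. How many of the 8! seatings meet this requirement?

Let A_j be the event that the j-th constrained one is fixed. By inclusion-exclusion over the 5 events:
Σ_{j=0}^{5} (-1)^j C(5,j)(8-j)!
= C(5,0)·8! - C(5,1)·7! + C(5,2)·6! - C(5,3)·5! + C(5,4)·4! - C(5,5)·3!
= 40320 - 25200 + 7200 - 1200 + 120 - 6
= 21234

21234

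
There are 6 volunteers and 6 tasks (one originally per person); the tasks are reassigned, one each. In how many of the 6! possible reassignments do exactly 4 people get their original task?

15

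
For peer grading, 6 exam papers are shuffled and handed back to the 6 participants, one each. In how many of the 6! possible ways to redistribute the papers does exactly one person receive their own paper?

264

Pick the single fixed position: C(6,1) = 6 ways.
The other 5 form a derangement: !5 = 44.
Total: 6 × 44 = 264.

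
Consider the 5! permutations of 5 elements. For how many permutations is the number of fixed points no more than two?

# with exactly i fixed is C(5,i)·!(5-i); sum over i=0..2:
  i=0: C(5,0)·!5 = 1·44 = 44
  i=1: C(5,1)·!4 = 5·9 = 45
  i=2: C(5,2)·!3 = 10·2 = 20
Total = 109.

109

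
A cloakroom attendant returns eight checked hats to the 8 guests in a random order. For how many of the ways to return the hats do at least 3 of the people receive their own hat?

3235

Sum C(8,i)·!(8-i) for i = 3..8:
  i=3: C(8,3)·!5 = 56·44 = 2464
  i=4: C(8,4)·!4 = 70·9 = 630
  i=5: C(8,5)·!3 = 56·2 = 112
  i=6: C(8,6)·!2 = 28·1 = 28
  i=7: C(8,7)·!1 = 8·0 = 0
  i=8: C(8,8)·!0 = 1·1 = 1
Total = 3235.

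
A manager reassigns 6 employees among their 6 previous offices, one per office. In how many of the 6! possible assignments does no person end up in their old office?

265

!6 = 6! · Σ_{k=0}^{6} (-1)^k/k!
= 6! - 6!/1! + 6!/2! - 6!/3! + 6!/4! - 6!/5! + 6!/6!
= 720 - 720 + 360 - 120 + 30 - 6 + 1
= 265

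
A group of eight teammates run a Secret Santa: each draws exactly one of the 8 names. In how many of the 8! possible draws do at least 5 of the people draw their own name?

Sum C(8,i)·!(8-i) for i = 5..8:
  i=5: C(8,5)·!3 = 56·2 = 112
  i=6: C(8,6)·!2 = 28·1 = 28
  i=7: C(8,7)·!1 = 8·0 = 0
  i=8: C(8,8)·!0 = 1·1 = 1
Total = 141.

141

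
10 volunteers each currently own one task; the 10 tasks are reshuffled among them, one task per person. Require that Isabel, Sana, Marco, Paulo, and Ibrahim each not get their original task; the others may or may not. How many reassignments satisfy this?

2170680

Inclusion-exclusion on the 5 forbidden self-matches:
Σ_{j=0}^{5} (-1)^j C(5,j)(10-j)!
= C(5,0)·10! - C(5,1)·9! + C(5,2)·8! - C(5,3)·7! + C(5,4)·6! - C(5,5)·5!
= 3628800 - 1814400 + 403200 - 50400 + 3600 - 120
= 2170680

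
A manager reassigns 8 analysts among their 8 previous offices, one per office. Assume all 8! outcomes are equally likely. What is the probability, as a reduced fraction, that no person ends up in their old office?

2119/5760

Favorable outcomes: !8 = 14833.
Total outcomes: 8! = 40320.
Probability = 14833/40320 = 2119/5760.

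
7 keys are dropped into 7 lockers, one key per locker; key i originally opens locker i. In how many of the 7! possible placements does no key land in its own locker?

1854

The subfactorial !7 = [7!/e] (nearest integer).
7! = 5040, and 5040/e ≈ 1854.11, so !7 = 1854.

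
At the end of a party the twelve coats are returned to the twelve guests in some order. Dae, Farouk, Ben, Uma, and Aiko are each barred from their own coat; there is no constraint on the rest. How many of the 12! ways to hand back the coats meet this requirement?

312273360

Inclusion-exclusion on the 5 forbidden self-matches:
Σ_{j=0}^{5} (-1)^j C(5,j)(12-j)!
= C(5,0)·12! - C(5,1)·11! + C(5,2)·10! - C(5,3)·9! + C(5,4)·8! - C(5,5)·7!
= 479001600 - 199584000 + 36288000 - 3628800 + 201600 - 5040
= 312273360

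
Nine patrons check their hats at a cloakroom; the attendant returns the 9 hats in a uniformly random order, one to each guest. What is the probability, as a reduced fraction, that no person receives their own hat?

Favorable outcomes: !9 = 133496.
Total outcomes: 9! = 362880.
Probability = 133496/362880 = 16687/45360.

16687/45360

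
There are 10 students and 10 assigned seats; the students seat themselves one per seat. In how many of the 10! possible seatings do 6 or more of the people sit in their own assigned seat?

2176

# with exactly i fixed is C(10,i)·!(10-i); sum over i=6..10:
  i=6: C(10,6)·!4 = 210·9 = 1890
  i=7: C(10,7)·!3 = 120·2 = 240
  i=8: C(10,8)·!2 = 45·1 = 45
  i=9: C(10,9)·!1 = 10·0 = 0
  i=10: C(10,10)·!0 = 1·1 = 1
Total = 2176.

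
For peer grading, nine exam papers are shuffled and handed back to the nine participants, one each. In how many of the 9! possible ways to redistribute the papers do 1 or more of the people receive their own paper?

229384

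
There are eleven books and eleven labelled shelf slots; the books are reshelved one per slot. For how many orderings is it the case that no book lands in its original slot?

14684570

Recurrence: !11 = 10·(!10 + !9).
!11 = 10·(1334961 + 133496) = 10·1468457 = 14684570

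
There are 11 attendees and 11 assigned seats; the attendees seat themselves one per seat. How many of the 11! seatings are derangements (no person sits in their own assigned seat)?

14684570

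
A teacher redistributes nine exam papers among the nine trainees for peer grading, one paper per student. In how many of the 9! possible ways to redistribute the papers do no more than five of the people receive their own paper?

362675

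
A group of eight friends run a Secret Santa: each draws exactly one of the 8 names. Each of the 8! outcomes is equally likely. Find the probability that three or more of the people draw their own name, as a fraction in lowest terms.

Favorable outcomes: Σ_{i≥3} C(8,i)·!(8-i) = 56·44 + 70·9 + 56·2 + 28·1 + 8·0 + 1·1 = 3235.
Total outcomes: 8! = 40320.
Probability = 3235/40320 = 647/8064.

647/8064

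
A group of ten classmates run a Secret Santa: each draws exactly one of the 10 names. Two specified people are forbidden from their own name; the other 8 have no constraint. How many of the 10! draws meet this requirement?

2943360

Inclusion-exclusion on the 2 forbidden self-matches:
Σ_{j=0}^{2} (-1)^j C(2,j)(10-j)!
= C(2,0)·10! - C(2,1)·9! + C(2,2)·8!
= 3628800 - 725760 + 40320
= 2943360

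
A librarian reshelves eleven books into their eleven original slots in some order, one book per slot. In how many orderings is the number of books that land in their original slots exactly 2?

Choose which 2 of the 11 are fixed: C(11,2) = 55.
The remaining 9 must be deranged: !9 = 133496.
Total: 55 × 133496 = 7342280.

7342280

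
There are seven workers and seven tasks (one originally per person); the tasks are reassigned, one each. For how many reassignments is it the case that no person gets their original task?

1854

Recurrence: !7 = 6·(!6 + !5).
!7 = 6·(265 + 44) = 6·309 = 1854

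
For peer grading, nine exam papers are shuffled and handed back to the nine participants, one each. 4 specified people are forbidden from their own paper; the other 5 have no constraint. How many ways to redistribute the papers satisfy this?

Let A_j be the event that the j-th constrained one is fixed. By inclusion-exclusion over the 4 events:
Σ_{j=0}^{4} (-1)^j C(4,j)(9-j)!
= C(4,0)·9! - C(4,1)·8! + C(4,2)·7! - C(4,3)·6! + C(4,4)·5!
= 362880 - 161280 + 30240 - 2880 + 120
= 229080

229080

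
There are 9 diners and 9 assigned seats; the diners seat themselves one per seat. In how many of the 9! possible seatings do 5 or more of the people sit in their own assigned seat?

# with exactly i fixed is C(9,i)·!(9-i); sum over i=5..9:
  i=5: C(9,5)·!4 = 126·9 = 1134
  i=6: C(9,6)·!3 = 84·2 = 168
  i=7: C(9,7)·!2 = 36·1 = 36
  i=8: C(9,8)·!1 = 9·0 = 0
  i=9: C(9,9)·!0 = 1·1 = 1
Total = 1339.

1339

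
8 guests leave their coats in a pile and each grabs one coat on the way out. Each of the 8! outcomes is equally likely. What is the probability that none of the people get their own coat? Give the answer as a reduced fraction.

2119/5760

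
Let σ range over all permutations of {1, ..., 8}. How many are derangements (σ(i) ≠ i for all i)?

14833

Recurrence: !8 = 7·(!7 + !6).
!8 = 7·(1854 + 265) = 7·2119 = 14833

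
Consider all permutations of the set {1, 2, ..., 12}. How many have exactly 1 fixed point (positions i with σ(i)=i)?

176214840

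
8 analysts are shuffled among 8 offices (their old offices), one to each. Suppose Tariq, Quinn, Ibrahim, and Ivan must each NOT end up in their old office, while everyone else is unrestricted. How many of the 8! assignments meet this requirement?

Let A_j be the event that the j-th constrained one is fixed. By inclusion-exclusion over the 4 events:
Σ_{j=0}^{4} (-1)^j C(4,j)(8-j)!
= C(4,0)·8! - C(4,1)·7! + C(4,2)·6! - C(4,3)·5! + C(4,4)·4!
= 40320 - 20160 + 4320 - 480 + 24
= 24024

24024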